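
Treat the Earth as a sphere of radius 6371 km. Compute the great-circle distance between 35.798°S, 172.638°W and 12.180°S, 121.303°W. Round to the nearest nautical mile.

Δλ = -121.303 − -172.638 = 51.335°.
Δφ = -12.180 − -35.798 = 23.618°.
a = sin²(Δφ/2) + cos φ₁ · cos φ₂ · sin²(Δλ/2) = 0.190629.
c = 2·atan2(√a, √(1−a)) = 0.90366 rad → d = 6371·c ≈ 5757.20 km ≈ 3108.64 nmi.

3109 nmi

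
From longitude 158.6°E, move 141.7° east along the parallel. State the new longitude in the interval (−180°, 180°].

Start at +158.6°; shift +141.7° → +300.3°.
+300.3° lies outside (−180°, 180°]; subtract 360° → -59.7°.

59.7°W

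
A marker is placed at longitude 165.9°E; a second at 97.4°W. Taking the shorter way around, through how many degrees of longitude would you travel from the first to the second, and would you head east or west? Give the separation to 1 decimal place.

Raw difference: -97.4 − 165.9 = -263.3°.
Normalise into (−180°, 180°]: -263.3° + 360° = 96.7°.
Positive ⇒ the second point lies to the east; separation 96.7°.

96.7° east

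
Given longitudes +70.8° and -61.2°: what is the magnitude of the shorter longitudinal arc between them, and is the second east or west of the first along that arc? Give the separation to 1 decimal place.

132.0° west

Raw difference: -61.2 − 70.8 = -132.0°.
Normalise into (−180°, 180°]: -132.0° stays -132.0°.
Negative ⇒ the second point lies to the west; separation 132.0°.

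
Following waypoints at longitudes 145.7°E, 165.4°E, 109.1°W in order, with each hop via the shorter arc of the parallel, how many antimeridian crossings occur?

Leg 1: +145.7° → +165.4°, shortest Δλ = 19.7° (east) — does not cross 180°.
Leg 2: +165.4° → -109.1°, shortest Δλ = 85.5° (east) — crosses 180°.
Total crossings: 1.

1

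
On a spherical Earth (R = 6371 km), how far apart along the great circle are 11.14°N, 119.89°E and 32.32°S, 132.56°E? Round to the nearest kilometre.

Δλ = 132.56 − 119.89 = 12.67°.
Δφ = -32.32 − 11.14 = -43.46°.
a = sin²(Δφ/2) + cos φ₁ · cos φ₂ · sin²(Δλ/2) = 0.147168.
c = 2·atan2(√a, √(1−a)) = 0.78744 rad → d = 6371·c ≈ 5016.75 km.

5017 km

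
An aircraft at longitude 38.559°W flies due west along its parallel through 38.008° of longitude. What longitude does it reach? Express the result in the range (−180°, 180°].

Start at -38.559°; shift −38.008° → -76.567°.
-76.567° already lies in (−180°, 180°].

76.567°W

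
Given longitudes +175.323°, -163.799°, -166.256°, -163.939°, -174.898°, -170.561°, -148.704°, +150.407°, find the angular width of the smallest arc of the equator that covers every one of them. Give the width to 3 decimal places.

Sort the longitudes: -174.898°, -170.561°, -166.256°, -163.939°, -163.799°, -148.704°, +150.407°, +175.323°.
Eastward gaps between consecutive values (wrapping around): 4.337°, 4.305°, 2.317°, 0.140°, 15.095°, 299.111°, 24.916°, 9.779°.
Largest gap = 299.111° ⇒ minimal covering band is its complement: 360° − 299.111° = 60.889°.
Band runs from +150.407° eastward to -148.704°, crossing the antimeridian.

60.889°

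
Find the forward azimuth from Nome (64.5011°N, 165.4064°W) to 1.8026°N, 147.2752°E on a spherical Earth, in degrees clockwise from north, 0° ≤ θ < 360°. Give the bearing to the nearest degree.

Δλ = 147.2752 − -165.4064 = 312.6816°; wrapped into (−180°, 180°]: -47.3184°.
θ = atan2( sin Δλ · cos φ₂ , cos φ₁ · sin φ₂ − sin φ₁ · cos φ₂ · cos Δλ )
  = atan2(-0.73477, -0.59805) = -129.143° → normalised to [0°, 360°): 230.857°.

231°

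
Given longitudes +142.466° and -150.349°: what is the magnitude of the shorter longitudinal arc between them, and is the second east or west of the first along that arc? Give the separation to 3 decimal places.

Raw difference: -150.349 − 142.466 = -292.815°.
Normalise into (−180°, 180°]: -292.815° + 360° = 67.185°.
Positive ⇒ the second point lies to the east; separation 67.185°.

67.185° east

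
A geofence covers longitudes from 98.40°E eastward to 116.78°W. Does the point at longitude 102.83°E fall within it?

Yes

Band width going east from +98.40° to -116.78°: ((-116.78 − 98.40) mod 360) = 144.82°.
Offset of +102.83° east of the west edge: ((102.83 − 98.40) mod 360) = 4.43°.
4.43° ≤ 144.82° ⇒ inside.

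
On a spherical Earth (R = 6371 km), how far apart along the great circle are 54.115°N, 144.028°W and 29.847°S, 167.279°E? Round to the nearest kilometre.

10439 km

Δλ = 167.279 − -144.028 = 311.307°; wrapped into (−180°, 180°]: -48.693°.
Δφ = -29.847 − 54.115 = -83.962°.
a = sin²(Δφ/2) + cos φ₁ · cos φ₂ · sin²(Δλ/2) = 0.533812.
c = 2·atan2(√a, √(1−a)) = 1.63847 rad → d = 6371·c ≈ 10438.71 km.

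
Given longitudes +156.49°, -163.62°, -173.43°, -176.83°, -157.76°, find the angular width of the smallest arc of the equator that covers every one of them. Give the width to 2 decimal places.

45.75°

Sort the longitudes: -176.83°, -173.43°, -163.62°, -157.76°, +156.49°.
Eastward gaps between consecutive values (wrapping around): 3.40°, 9.81°, 5.86°, 314.25°, 26.68°.
Largest gap = 314.25° ⇒ minimal covering band is its complement: 360° − 314.25° = 45.75°.
Band runs from +156.49° eastward to -157.76°, crossing the antimeridian.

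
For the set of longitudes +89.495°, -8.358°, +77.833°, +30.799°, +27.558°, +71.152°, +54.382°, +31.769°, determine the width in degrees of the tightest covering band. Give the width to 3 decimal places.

Sort the longitudes: -8.358°, +27.558°, +30.799°, +31.769°, +54.382°, +71.152°, +77.833°, +89.495°.
Eastward gaps between consecutive values (wrapping around): 35.916°, 3.241°, 0.970°, 22.613°, 16.770°, 6.681°, 11.662°, 262.147°.
Largest gap = 262.147° ⇒ minimal covering band is its complement: 360° − 262.147° = 97.853°.
Band runs from -8.358° eastward to +89.495°.

97.853°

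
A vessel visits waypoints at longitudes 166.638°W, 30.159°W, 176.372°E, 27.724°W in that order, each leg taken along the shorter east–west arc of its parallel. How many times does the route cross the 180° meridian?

2

Leg 1: -166.638° → -30.159°, shortest Δλ = 136.479° (east) — does not cross 180°.
Leg 2: -30.159° → +176.372°, shortest Δλ = -153.469° (west) — crosses 180°.
Leg 3: +176.372° → -27.724°, shortest Δλ = 155.904° (east) — crosses 180°.
Total crossings: 2.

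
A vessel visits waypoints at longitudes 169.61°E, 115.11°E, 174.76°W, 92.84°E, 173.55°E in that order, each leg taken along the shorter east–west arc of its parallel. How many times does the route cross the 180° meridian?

Leg 1: +169.61° → +115.11°, shortest Δλ = -54.5° (west) — does not cross 180°.
Leg 2: +115.11° → -174.76°, shortest Δλ = 70.13° (east) — crosses 180°.
Leg 3: -174.76° → +92.84°, shortest Δλ = -92.4° (west) — crosses 180°.
Leg 4: +92.84° → +173.55°, shortest Δλ = 80.71° (east) — does not cross 180°.
Total crossings: 2.

2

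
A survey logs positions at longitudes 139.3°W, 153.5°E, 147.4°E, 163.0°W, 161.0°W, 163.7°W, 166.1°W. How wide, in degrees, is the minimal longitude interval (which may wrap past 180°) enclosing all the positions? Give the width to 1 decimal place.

Sort the longitudes: -166.1°, -163.7°, -163.0°, -161.0°, -139.3°, +147.4°, +153.5°.
Eastward gaps between consecutive values (wrapping around): 2.4°, 0.7°, 2.0°, 21.7°, 286.7°, 6.1°, 40.4°.
Largest gap = 286.7° ⇒ minimal covering band is its complement: 360° − 286.7° = 73.3°.
Band runs from +147.4° eastward to -139.3°, crossing the antimeridian.

73.3°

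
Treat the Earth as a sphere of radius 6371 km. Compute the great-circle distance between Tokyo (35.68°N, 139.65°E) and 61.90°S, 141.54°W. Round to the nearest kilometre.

12912 km

Δλ = -141.54 − 139.65 = -281.19°; wrapped into (−180°, 180°]: 78.81°.
Δφ = -61.90 − 35.68 = -97.58°.
a = sin²(Δφ/2) + cos φ₁ · cos φ₂ · sin²(Δλ/2) = 0.720130.
c = 2·atan2(√a, √(1−a)) = 2.02668 rad → d = 6371·c ≈ 12912.00 km.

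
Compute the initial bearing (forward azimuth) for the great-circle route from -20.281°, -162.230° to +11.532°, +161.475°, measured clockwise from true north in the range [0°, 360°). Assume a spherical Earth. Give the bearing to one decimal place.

Δλ = 161.475 − -162.230 = 323.705°; wrapped into (−180°, 180°]: -36.295°.
θ = atan2( sin Δλ · cos φ₂ , cos φ₁ · sin φ₂ − sin φ₁ · cos φ₂ · cos Δλ )
  = atan2(-0.57999, 0.46125) = -51.506° → normalised to [0°, 360°): 308.494°.

308.5°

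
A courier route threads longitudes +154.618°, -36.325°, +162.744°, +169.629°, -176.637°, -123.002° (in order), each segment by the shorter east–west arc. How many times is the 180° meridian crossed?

3

Leg 1: +154.618° → -36.325°, shortest Δλ = 169.057° (east) — crosses 180°.
Leg 2: -36.325° → +162.744°, shortest Δλ = -160.931° (west) — crosses 180°.
Leg 3: +162.744° → +169.629°, shortest Δλ = 6.885° (east) — does not cross 180°.
Leg 4: +169.629° → -176.637°, shortest Δλ = 13.734° (east) — crosses 180°.
Leg 5: -176.637° → -123.002°, shortest Δλ = 53.635° (east) — does not cross 180°.
Total crossings: 3.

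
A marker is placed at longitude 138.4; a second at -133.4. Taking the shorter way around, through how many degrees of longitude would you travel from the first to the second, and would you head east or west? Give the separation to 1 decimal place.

88.2° east

Raw difference: -133.4 − 138.4 = -271.8°.
Normalise into (−180°, 180°]: -271.8° + 360° = 88.2°.
Positive ⇒ the second point lies to the east; separation 88.2°.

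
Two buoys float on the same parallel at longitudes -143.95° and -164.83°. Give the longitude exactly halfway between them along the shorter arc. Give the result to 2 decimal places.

Signed shortest Δλ from -143.95° to -164.83° is -20.88°.
Midpoint longitude = -143.95° + (-20.88°)/2 = -143.95° − 10.44° = -154.39°.

-154.39°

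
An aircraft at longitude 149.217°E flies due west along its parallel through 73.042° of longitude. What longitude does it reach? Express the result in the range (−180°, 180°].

Start at +149.217°; shift −73.042° → +76.175°.
+76.175° already lies in (−180°, 180°].

76.175°E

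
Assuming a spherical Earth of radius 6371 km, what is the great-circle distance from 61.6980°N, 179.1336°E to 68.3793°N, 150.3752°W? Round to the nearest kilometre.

Δλ = -150.3752 − 179.1336 = -329.5088°; wrapped into (−180°, 180°]: 30.4912°.
Δφ = 68.3793 − 61.6980 = 6.6813°.
a = sin²(Δφ/2) + cos φ₁ · cos φ₂ · sin²(Δλ/2) = 0.015475.
c = 2·atan2(√a, √(1−a)) = 0.24944 rad → d = 6371·c ≈ 1589.21 km.

1589 km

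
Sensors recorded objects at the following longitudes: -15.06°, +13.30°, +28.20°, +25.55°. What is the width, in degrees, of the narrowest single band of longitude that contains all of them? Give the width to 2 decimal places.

Sort the longitudes: -15.06°, +13.30°, +25.55°, +28.20°.
Eastward gaps between consecutive values (wrapping around): 28.36°, 12.25°, 2.65°, 316.74°.
Largest gap = 316.74° ⇒ minimal covering band is its complement: 360° − 316.74° = 43.26°.
Band runs from -15.06° eastward to +28.20°.

43.26°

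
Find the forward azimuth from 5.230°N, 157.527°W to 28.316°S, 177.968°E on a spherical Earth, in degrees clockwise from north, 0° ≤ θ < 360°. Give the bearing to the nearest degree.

Δλ = 177.968 − -157.527 = 335.495°; wrapped into (−180°, 180°]: -24.505°.
θ = atan2( sin Δλ · cos φ₂ , cos φ₁ · sin φ₂ − sin φ₁ · cos φ₂ · cos Δλ )
  = atan2(-0.36514, -0.54538) = -146.197° → normalised to [0°, 360°): 213.803°.

214°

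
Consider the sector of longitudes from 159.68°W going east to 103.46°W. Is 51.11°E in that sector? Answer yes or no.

No

Band width going east from -159.68° to -103.46°: ((-103.46 − -159.68) mod 360) = 56.22°.
Offset of +51.11° east of the west edge: ((51.11 − -159.68) mod 360) = 210.79°.
210.79° > 56.22° ⇒ outside.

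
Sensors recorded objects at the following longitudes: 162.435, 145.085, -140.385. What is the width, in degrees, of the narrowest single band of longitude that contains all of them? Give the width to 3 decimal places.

74.530°

Sort the longitudes: -140.385°, +145.085°, +162.435°.
Eastward gaps between consecutive values (wrapping around): 285.470°, 17.350°, 57.180°.
Largest gap = 285.470° ⇒ minimal covering band is its complement: 360° − 285.470° = 74.530°.
Band runs from +145.085° eastward to -140.385°, crossing the antimeridian.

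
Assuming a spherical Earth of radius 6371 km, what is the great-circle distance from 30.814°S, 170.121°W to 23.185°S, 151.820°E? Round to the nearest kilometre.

3846 km

Δλ = 151.820 − -170.121 = 321.941°; wrapped into (−180°, 180°]: -38.059°.
Δφ = -23.185 − -30.814 = 7.629°.
a = sin²(Δφ/2) + cos φ₁ · cos φ₂ · sin²(Δλ/2) = 0.088356.
c = 2·atan2(√a, √(1−a)) = 0.60362 rad → d = 6371·c ≈ 3845.65 km.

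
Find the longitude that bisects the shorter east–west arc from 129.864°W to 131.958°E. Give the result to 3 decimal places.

178.953°W

Signed shortest Δλ from -129.864° to +131.958° is -98.178°.
Midpoint longitude = -129.864° + (-98.178°)/2 = -129.864° − 49.089° = -178.953°.
(The naïve average (-129.864 + +131.958)/2 = 1.047° is on the wrong side of the globe.)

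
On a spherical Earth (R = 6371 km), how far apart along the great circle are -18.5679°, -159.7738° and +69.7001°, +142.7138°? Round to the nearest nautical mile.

Δλ = 142.7138 − -159.7738 = 302.4876°; wrapped into (−180°, 180°]: -57.5124°.
Δφ = 69.7001 − -18.5679 = 88.2680°.
a = sin²(Δφ/2) + cos φ₁ · cos φ₂ · sin²(Δλ/2) = 0.561003.
c = 2·atan2(√a, √(1−a)) = 1.69311 rad → d = 6371·c ≈ 10786.79 km ≈ 5824.40 nmi.

5824 nmi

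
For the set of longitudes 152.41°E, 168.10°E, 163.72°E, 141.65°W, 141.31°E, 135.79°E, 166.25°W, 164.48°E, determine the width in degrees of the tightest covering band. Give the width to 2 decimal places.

Sort the longitudes: -166.25°, -141.65°, +135.79°, +141.31°, +152.41°, +163.72°, +164.48°, +168.10°.
Eastward gaps between consecutive values (wrapping around): 24.60°, 277.44°, 5.52°, 11.10°, 11.31°, 0.76°, 3.62°, 25.65°.
Largest gap = 277.44° ⇒ minimal covering band is its complement: 360° − 277.44° = 82.56°.
Band runs from +135.79° eastward to -141.65°, crossing the antimeridian.

82.56°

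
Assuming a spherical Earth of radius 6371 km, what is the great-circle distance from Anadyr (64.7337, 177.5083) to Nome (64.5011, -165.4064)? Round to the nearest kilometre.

Δλ = -165.4064 − 177.5083 = -342.9147°; wrapped into (−180°, 180°]: 17.0853°.
Δφ = 64.5011 − 64.7337 = -0.2326°.
a = sin²(Δφ/2) + cos φ₁ · cos φ₂ · sin²(Δλ/2) = 0.004059.
c = 2·atan2(√a, √(1−a)) = 0.12750 rad → d = 6371·c ≈ 812.31 km.

812 km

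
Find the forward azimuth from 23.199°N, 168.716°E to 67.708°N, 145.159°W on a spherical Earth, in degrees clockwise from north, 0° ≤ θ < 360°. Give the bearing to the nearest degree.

Δλ = -145.159 − 168.716 = -313.875°; wrapped into (−180°, 180°]: 46.125°.
θ = atan2( sin Δλ · cos φ₂ , cos φ₁ · sin φ₂ − sin φ₁ · cos φ₂ · cos Δλ )
  = atan2(0.27344, 0.74688) = 20.108° → normalised to [0°, 360°): 20.108°.

20°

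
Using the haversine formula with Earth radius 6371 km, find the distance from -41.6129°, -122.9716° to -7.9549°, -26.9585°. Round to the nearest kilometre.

Δλ = -26.9585 − -122.9716 = 96.0131°.
Δφ = -7.9549 − -41.6129 = 33.6580°.
a = sin²(Δφ/2) + cos φ₁ · cos φ₂ · sin²(Δλ/2) = 0.492830.
c = 2·atan2(√a, √(1−a)) = 1.55646 rad → d = 6371·c ≈ 9916.18 km.

9916 km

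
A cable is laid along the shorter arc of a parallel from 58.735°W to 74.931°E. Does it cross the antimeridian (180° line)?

Signed shortest Δλ = ((74.931 − -58.735 + 180) mod 360) − 180 = 133.666°.
Going east by 133.666° from -58.735° reaches +74.931° without touching 180°.

No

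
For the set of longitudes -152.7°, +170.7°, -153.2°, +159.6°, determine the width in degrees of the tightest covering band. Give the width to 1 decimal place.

Sort the longitudes: -153.2°, -152.7°, +159.6°, +170.7°.
Eastward gaps between consecutive values (wrapping around): 0.5°, 312.3°, 11.1°, 36.1°.
Largest gap = 312.3° ⇒ minimal covering band is its complement: 360° − 312.3° = 47.7°.
Band runs from +159.6° eastward to -152.7°, crossing the antimeridian.

47.7°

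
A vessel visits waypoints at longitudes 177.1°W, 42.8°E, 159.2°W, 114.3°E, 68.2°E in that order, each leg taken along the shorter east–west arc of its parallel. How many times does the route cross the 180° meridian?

Leg 1: -177.1° → +42.8°, shortest Δλ = -140.1° (west) — crosses 180°.
Leg 2: +42.8° → -159.2°, shortest Δλ = 158.0° (east) — crosses 180°.
Leg 3: -159.2° → +114.3°, shortest Δλ = -86.5° (west) — crosses 180°.
Leg 4: +114.3° → +68.2°, shortest Δλ = -46.1° (west) — does not cross 180°.
Total crossings: 3.

3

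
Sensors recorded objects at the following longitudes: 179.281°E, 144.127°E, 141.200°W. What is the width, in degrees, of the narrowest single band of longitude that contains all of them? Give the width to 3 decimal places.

Sort the longitudes: -141.200°, +144.127°, +179.281°.
Eastward gaps between consecutive values (wrapping around): 285.327°, 35.154°, 39.519°.
Largest gap = 285.327° ⇒ minimal covering band is its complement: 360° − 285.327° = 74.673°.
Band runs from +144.127° eastward to -141.200°, crossing the antimeridian.

74.673°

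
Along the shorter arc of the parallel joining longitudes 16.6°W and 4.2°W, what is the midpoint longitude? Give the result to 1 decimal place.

Signed shortest Δλ from -16.6° to -4.2° is +12.4°.
Midpoint longitude = -16.6° + (+12.4°)/2 = -16.6° + 6.2° = -10.4°.

10.4°W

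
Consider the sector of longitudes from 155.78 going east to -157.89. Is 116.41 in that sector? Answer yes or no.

No

Band width going east from +155.78° to -157.89°: ((-157.89 − 155.78) mod 360) = 46.33°.
Offset of +116.41° east of the west edge: ((116.41 − 155.78) mod 360) = 320.63°.
320.63° > 46.33° ⇒ outside.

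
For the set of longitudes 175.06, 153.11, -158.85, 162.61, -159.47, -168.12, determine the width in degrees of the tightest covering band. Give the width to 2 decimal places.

48.04°

Sort the longitudes: -168.12°, -159.47°, -158.85°, +153.11°, +162.61°, +175.06°.
Eastward gaps between consecutive values (wrapping around): 8.65°, 0.62°, 311.96°, 9.50°, 12.45°, 16.82°.
Largest gap = 311.96° ⇒ minimal covering band is its complement: 360° − 311.96° = 48.04°.
Band runs from +153.11° eastward to -158.85°, crossing the antimeridian.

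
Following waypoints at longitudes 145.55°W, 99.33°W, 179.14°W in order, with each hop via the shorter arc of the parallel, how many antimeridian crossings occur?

Leg 1: -145.55° → -99.33°, shortest Δλ = 46.22° (east) — does not cross 180°.
Leg 2: -99.33° → -179.14°, shortest Δλ = -79.81° (west) — does not cross 180°.
Total crossings: 0.

0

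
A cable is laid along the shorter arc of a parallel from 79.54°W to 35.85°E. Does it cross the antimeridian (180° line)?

No

Signed shortest Δλ = ((35.85 − -79.54 + 180) mod 360) − 180 = 115.39°.
Going east by 115.39° from -79.54° reaches +35.85° without touching 180°.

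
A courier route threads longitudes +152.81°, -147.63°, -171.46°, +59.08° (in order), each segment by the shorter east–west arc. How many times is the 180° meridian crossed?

2

Leg 1: +152.81° → -147.63°, shortest Δλ = 59.56° (east) — crosses 180°.
Leg 2: -147.63° → -171.46°, shortest Δλ = -23.83° (west) — does not cross 180°.
Leg 3: -171.46° → +59.08°, shortest Δλ = -129.46° (west) — crosses 180°.
Total crossings: 2.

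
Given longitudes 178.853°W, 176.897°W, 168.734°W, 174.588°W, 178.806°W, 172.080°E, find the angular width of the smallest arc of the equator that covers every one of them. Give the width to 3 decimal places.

19.186°

Sort the longitudes: -178.853°, -178.806°, -176.897°, -174.588°, -168.734°, +172.080°.
Eastward gaps between consecutive values (wrapping around): 0.047°, 1.909°, 2.309°, 5.854°, 340.814°, 9.067°.
Largest gap = 340.814° ⇒ minimal covering band is its complement: 360° − 340.814° = 19.186°.
Band runs from +172.080° eastward to -168.734°, crossing the antimeridian.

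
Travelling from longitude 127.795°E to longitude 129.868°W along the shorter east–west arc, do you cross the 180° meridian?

Naïve |-129.868 − 127.795| = 257.663° > 180°, so the shorter arc goes the other way round — across 180°.
Signed shortest Δλ = ((-129.868 − 127.795 + 180) mod 360) − 180 = 102.337°.
Going east by 102.337° from +127.795° passes through 180° before reaching -129.868°.

Yes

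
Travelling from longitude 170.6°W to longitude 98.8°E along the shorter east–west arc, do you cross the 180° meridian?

Yes

Naïve |98.8 − -170.6| = 269.4° > 180°, so the shorter arc goes the other way round — across 180°.
Signed shortest Δλ = ((98.8 − -170.6 + 180) mod 360) − 180 = -90.6°.
Going west by 90.6° from -170.6° passes through 180° before reaching +98.8°.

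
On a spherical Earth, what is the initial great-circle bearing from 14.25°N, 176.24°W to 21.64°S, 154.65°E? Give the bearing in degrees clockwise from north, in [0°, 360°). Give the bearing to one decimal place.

219.1°

Δλ = 154.65 − -176.24 = 330.89°; wrapped into (−180°, 180°]: -29.11°.
θ = atan2( sin Δλ · cos φ₂ , cos φ₁ · sin φ₂ − sin φ₁ · cos φ₂ · cos Δλ )
  = atan2(-0.45220, -0.55733) = -140.945° → normalised to [0°, 360°): 219.055°.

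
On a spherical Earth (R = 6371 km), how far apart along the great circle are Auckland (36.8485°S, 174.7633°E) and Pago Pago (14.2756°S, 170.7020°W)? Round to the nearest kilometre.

Δλ = -170.7020 − 174.7633 = -345.4653°; wrapped into (−180°, 180°]: 14.5347°.
Δφ = -14.2756 − -36.8485 = 22.5729°.
a = sin²(Δφ/2) + cos φ₁ · cos φ₂ · sin²(Δλ/2) = 0.050714.
c = 2·atan2(√a, √(1−a)) = 0.45429 rad → d = 6371·c ≈ 2894.29 km.

2894 km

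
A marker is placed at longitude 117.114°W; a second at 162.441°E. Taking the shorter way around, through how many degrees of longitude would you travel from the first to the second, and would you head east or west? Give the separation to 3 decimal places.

Raw difference: 162.441 − -117.114 = 279.555°.
Normalise into (−180°, 180°]: 279.555° − 360° = -80.445°.
Negative ⇒ the second point lies to the west; separation 80.445°.

80.445° west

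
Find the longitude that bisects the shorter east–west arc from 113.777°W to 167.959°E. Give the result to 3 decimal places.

152.909°W

Signed shortest Δλ from -113.777° to +167.959° is -78.264°.
Midpoint longitude = -113.777° + (-78.264°)/2 = -113.777° − 39.132° = -152.909°.
(The naïve average (-113.777 + +167.959)/2 = 27.091° is on the wrong side of the globe.)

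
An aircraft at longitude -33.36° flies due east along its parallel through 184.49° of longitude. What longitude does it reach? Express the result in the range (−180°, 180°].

+151.13°

Start at -33.36°; shift +184.49° → +151.13°.
+151.13° already lies in (−180°, 180°].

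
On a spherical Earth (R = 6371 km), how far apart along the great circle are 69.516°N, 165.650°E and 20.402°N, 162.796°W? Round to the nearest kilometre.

Δλ = -162.796 − 165.650 = -328.446°; wrapped into (−180°, 180°]: 31.554°.
Δφ = 20.402 − 69.516 = -49.114°.
a = sin²(Δφ/2) + cos φ₁ · cos φ₂ · sin²(Δλ/2) = 0.196969.
c = 2·atan2(√a, √(1−a)) = 0.91970 rad → d = 6371·c ≈ 5859.39 km.

5859 km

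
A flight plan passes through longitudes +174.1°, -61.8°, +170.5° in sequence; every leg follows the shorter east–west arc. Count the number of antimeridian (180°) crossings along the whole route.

Leg 1: +174.1° → -61.8°, shortest Δλ = 124.1° (east) — crosses 180°.
Leg 2: -61.8° → +170.5°, shortest Δλ = -127.7° (west) — crosses 180°.
Total crossings: 2.

2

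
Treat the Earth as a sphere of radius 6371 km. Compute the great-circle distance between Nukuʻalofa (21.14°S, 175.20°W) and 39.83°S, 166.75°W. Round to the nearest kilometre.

2228 km

Δλ = -166.75 − -175.20 = 8.45°.
Δφ = -39.83 − -21.14 = -18.69°.
a = sin²(Δφ/2) + cos φ₁ · cos φ₂ · sin²(Δλ/2) = 0.030255.
c = 2·atan2(√a, √(1−a)) = 0.34966 rad → d = 6371·c ≈ 2227.66 km.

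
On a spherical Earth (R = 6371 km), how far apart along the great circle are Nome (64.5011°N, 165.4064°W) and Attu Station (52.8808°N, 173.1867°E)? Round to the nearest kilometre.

1772 km

Δλ = 173.1867 − -165.4064 = 338.5931°; wrapped into (−180°, 180°]: -21.4069°.
Δφ = 52.8808 − 64.5011 = -11.6203°.
a = sin²(Δφ/2) + cos φ₁ · cos φ₂ · sin²(Δλ/2) = 0.019209.
c = 2·atan2(√a, √(1−a)) = 0.27809 rad → d = 6371·c ≈ 1771.72 km.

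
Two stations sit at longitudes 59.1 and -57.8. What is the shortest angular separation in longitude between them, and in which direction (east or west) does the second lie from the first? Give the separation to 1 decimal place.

Raw difference: -57.8 − 59.1 = -116.9°.
Normalise into (−180°, 180°]: -116.9° stays -116.9°.
Negative ⇒ the second point lies to the west; separation 116.9°.

116.9° west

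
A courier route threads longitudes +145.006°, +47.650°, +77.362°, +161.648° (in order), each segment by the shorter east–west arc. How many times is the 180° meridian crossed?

0

Leg 1: +145.006° → +47.650°, shortest Δλ = -97.356° (west) — does not cross 180°.
Leg 2: +47.650° → +77.362°, shortest Δλ = 29.712° (east) — does not cross 180°.
Leg 3: +77.362° → +161.648°, shortest Δλ = 84.286° (east) — does not cross 180°.
Total crossings: 0.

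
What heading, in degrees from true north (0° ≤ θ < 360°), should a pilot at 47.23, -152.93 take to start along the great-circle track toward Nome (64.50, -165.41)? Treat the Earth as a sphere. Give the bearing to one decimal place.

343.0°

Δλ = -165.41 − -152.93 = -12.48°.
θ = atan2( sin Δλ · cos φ₂ , cos φ₁ · sin φ₂ − sin φ₁ · cos φ₂ · cos Δλ )
  = atan2(-0.09303, 0.30434) = -16.998° → normalised to [0°, 360°): 343.002°.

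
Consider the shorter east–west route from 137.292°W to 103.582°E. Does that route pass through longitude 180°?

Yes

Naïve |103.582 − -137.292| = 240.874° > 180°, so the shorter arc goes the other way round — across 180°.
Signed shortest Δλ = ((103.582 − -137.292 + 180) mod 360) − 180 = -119.126°.
Going west by 119.126° from -137.292° passes through 180° before reaching +103.582°.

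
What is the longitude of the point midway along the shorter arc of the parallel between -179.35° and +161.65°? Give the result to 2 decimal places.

Signed shortest Δλ from -179.35° to +161.65° is -19.00°.
Midpoint longitude = -179.35° + (-19.00°)/2 = -179.35° − 9.50° = -188.85°.
Normalise into (−180°, 180°]: +171.15°.
(The naïve average (-179.35 + +161.65)/2 = -8.85° is on the wrong side of the globe.)

+171.15°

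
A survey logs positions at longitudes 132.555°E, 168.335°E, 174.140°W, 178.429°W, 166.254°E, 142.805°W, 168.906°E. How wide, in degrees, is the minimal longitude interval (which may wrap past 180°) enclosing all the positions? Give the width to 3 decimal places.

84.640°

Sort the longitudes: -178.429°, -174.140°, -142.805°, +132.555°, +166.254°, +168.335°, +168.906°.
Eastward gaps between consecutive values (wrapping around): 4.289°, 31.335°, 275.360°, 33.699°, 2.081°, 0.571°, 12.665°.
Largest gap = 275.360° ⇒ minimal covering band is its complement: 360° − 275.360° = 84.640°.
Band runs from +132.555° eastward to -142.805°, crossing the antimeridian.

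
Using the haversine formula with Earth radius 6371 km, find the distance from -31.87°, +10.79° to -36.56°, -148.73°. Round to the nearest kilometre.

12113 km

Δλ = -148.73 − 10.79 = -159.52°.
Δφ = -36.56 − -31.87 = -4.69°.
a = sin²(Δφ/2) + cos φ₁ · cos φ₂ · sin²(Δλ/2) = 0.662261.
c = 2·atan2(√a, √(1−a)) = 1.90130 rad → d = 6371·c ≈ 12113.20 km.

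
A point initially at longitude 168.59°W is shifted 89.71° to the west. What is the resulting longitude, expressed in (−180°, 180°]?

101.70°E

Start at -168.59°; shift −89.71° → -258.30°.
-258.30° lies outside (−180°, 180°]; add 360° → +101.70°.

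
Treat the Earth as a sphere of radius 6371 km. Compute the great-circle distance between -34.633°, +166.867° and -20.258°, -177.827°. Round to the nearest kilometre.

2194 km

Δλ = -177.827 − 166.867 = -344.694°; wrapped into (−180°, 180°]: 15.306°.
Δφ = -20.258 − -34.633 = 14.375°.
a = sin²(Δφ/2) + cos φ₁ · cos φ₂ · sin²(Δλ/2) = 0.029344.
c = 2·atan2(√a, √(1−a)) = 0.34430 rad → d = 6371·c ≈ 2193.54 km.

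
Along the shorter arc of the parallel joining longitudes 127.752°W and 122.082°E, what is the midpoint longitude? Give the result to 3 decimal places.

177.165°E

Signed shortest Δλ from -127.752° to +122.082° is -110.166°.
Midpoint longitude = -127.752° + (-110.166°)/2 = -127.752° − 55.083° = -182.835°.
Normalise into (−180°, 180°]: +177.165°.
(The naïve average (-127.752 + +122.082)/2 = -2.835° is on the wrong side of the globe.)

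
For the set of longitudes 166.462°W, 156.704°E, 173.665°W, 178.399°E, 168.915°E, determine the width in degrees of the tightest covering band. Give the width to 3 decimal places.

Sort the longitudes: -173.665°, -166.462°, +156.704°, +168.915°, +178.399°.
Eastward gaps between consecutive values (wrapping around): 7.203°, 323.166°, 12.211°, 9.484°, 7.936°.
Largest gap = 323.166° ⇒ minimal covering band is its complement: 360° − 323.166° = 36.834°.
Band runs from +156.704° eastward to -166.462°, crossing the antimeridian.

36.834°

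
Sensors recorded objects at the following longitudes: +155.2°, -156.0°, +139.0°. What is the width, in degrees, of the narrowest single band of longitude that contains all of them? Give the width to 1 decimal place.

65.0°

Sort the longitudes: -156.0°, +139.0°, +155.2°.
Eastward gaps between consecutive values (wrapping around): 295.0°, 16.2°, 48.8°.
Largest gap = 295.0° ⇒ minimal covering band is its complement: 360° − 295.0° = 65.0°.
Band runs from +139.0° eastward to -156.0°, crossing the antimeridian.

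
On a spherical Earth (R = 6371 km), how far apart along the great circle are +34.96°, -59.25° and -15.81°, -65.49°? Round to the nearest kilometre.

5684 km

Δλ = -65.49 − -59.25 = -6.24°.
Δφ = -15.81 − 34.96 = -50.77°.
a = sin²(Δφ/2) + cos φ₁ · cos φ₂ · sin²(Δλ/2) = 0.186118.
c = 2·atan2(√a, √(1−a)) = 0.89212 rad → d = 6371·c ≈ 5683.70 km.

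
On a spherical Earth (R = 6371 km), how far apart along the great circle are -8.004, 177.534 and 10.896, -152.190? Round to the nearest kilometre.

3955 km

Δλ = -152.190 − 177.534 = -329.724°; wrapped into (−180°, 180°]: 30.276°.
Δφ = 10.896 − -8.004 = 18.900°.
a = sin²(Δφ/2) + cos φ₁ · cos φ₂ · sin²(Δλ/2) = 0.093272.
c = 2·atan2(√a, √(1−a)) = 0.62073 rad → d = 6371·c ≈ 3954.65 km.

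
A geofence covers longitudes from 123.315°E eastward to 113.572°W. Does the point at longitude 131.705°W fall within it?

Yes

Band width going east from +123.315° to -113.572°: ((-113.572 − 123.315) mod 360) = 123.113°.
Offset of -131.705° east of the west edge: ((-131.705 − 123.315) mod 360) = 104.980°.
104.980° ≤ 123.113° ⇒ inside.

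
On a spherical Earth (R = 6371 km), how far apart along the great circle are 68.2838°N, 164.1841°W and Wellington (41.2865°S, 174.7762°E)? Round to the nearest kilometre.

Δλ = 174.7762 − -164.1841 = 338.9603°; wrapped into (−180°, 180°]: -21.0397°.
Δφ = -41.2865 − 68.2838 = -109.5703°.
a = sin²(Δφ/2) + cos φ₁ · cos φ₂ · sin²(Δλ/2) = 0.676750.
c = 2·atan2(√a, √(1−a)) = 1.93211 rad → d = 6371·c ≈ 12309.44 km.

12309 km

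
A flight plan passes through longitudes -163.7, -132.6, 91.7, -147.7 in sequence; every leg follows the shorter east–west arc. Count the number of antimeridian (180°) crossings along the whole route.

Leg 1: -163.7° → -132.6°, shortest Δλ = 31.1° (east) — does not cross 180°.
Leg 2: -132.6° → +91.7°, shortest Δλ = -135.7° (west) — crosses 180°.
Leg 3: +91.7° → -147.7°, shortest Δλ = 120.6° (east) — crosses 180°.
Total crossings: 2.

2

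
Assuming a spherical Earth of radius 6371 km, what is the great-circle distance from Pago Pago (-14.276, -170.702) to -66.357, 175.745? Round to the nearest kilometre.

Δλ = 175.745 − -170.702 = 346.447°; wrapped into (−180°, 180°]: -13.553°.
Δφ = -66.357 − -14.276 = -52.081°.
a = sin²(Δφ/2) + cos φ₁ · cos φ₂ · sin²(Δλ/2) = 0.198138.
c = 2·atan2(√a, √(1−a)) = 0.92263 rad → d = 6371·c ≈ 5878.09 km.

5878 km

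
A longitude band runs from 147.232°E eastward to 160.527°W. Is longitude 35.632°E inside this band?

Band width going east from +147.232° to -160.527°: ((-160.527 − 147.232) mod 360) = 52.241°.
Offset of +35.632° east of the west edge: ((35.632 − 147.232) mod 360) = 248.400°.
248.400° > 52.241° ⇒ outside.

No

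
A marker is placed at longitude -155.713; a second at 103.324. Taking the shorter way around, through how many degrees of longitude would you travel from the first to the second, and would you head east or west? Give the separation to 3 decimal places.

Raw difference: 103.324 − -155.713 = 259.037°.
Normalise into (−180°, 180°]: 259.037° − 360° = -100.963°.
Negative ⇒ the second point lies to the west; separation 100.963°.

100.963° west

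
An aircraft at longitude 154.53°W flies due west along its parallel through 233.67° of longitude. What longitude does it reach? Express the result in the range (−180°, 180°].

28.20°W

Start at -154.53°; shift −233.67° → -388.20°.
-388.20° lies outside (−180°, 180°]; add 360° → -28.20°.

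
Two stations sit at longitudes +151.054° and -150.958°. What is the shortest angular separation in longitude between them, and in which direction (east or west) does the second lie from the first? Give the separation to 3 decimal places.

Raw difference: -150.958 − 151.054 = -302.012°.
Normalise into (−180°, 180°]: -302.012° + 360° = 57.988°.
Positive ⇒ the second point lies to the east; separation 57.988°.

57.988° east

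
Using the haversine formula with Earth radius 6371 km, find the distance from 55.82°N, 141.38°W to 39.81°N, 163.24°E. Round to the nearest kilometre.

4360 km

Δλ = 163.24 − -141.38 = 304.62°; wrapped into (−180°, 180°]: -55.38°.
Δφ = 39.81 − 55.82 = -16.01°.
a = sin²(Δφ/2) + cos φ₁ · cos φ₂ · sin²(Δλ/2) = 0.112581.
c = 2·atan2(√a, √(1−a)) = 0.68434 rad → d = 6371·c ≈ 4359.91 km.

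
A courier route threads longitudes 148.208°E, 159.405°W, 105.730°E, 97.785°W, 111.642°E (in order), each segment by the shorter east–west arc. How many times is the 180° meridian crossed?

Leg 1: +148.208° → -159.405°, shortest Δλ = 52.387° (east) — crosses 180°.
Leg 2: -159.405° → +105.730°, shortest Δλ = -94.865° (west) — crosses 180°.
Leg 3: +105.730° → -97.785°, shortest Δλ = 156.485° (east) — crosses 180°.
Leg 4: -97.785° → +111.642°, shortest Δλ = -150.573° (west) — crosses 180°.
Total crossings: 4.

4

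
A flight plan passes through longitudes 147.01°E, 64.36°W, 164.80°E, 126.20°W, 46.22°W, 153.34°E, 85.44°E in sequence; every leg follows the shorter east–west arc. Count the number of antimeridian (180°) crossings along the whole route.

4

Leg 1: +147.01° → -64.36°, shortest Δλ = 148.63° (east) — crosses 180°.
Leg 2: -64.36° → +164.80°, shortest Δλ = -130.84° (west) — crosses 180°.
Leg 3: +164.80° → -126.20°, shortest Δλ = 69.0° (east) — crosses 180°.
Leg 4: -126.20° → -46.22°, shortest Δλ = 79.98° (east) — does not cross 180°.
Leg 5: -46.22° → +153.34°, shortest Δλ = -160.44° (west) — crosses 180°.
Leg 6: +153.34° → +85.44°, shortest Δλ = -67.9° (west) — does not cross 180°.
Total crossings: 4.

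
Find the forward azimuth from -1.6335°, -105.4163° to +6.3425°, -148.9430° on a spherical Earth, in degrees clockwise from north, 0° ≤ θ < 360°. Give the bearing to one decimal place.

Δλ = -148.9430 − -105.4163 = -43.5267°.
θ = atan2( sin Δλ · cos φ₂ , cos φ₁ · sin φ₂ − sin φ₁ · cos φ₂ · cos Δλ )
  = atan2(-0.68448, 0.13097) = -79.168° → normalised to [0°, 360°): 280.832°.

280.8°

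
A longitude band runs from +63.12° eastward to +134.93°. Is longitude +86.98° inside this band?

Band width going east from +63.12° to +134.93°: ((134.93 − 63.12) mod 360) = 71.81°.
Offset of +86.98° east of the west edge: ((86.98 − 63.12) mod 360) = 23.86°.
23.86° ≤ 71.81° ⇒ inside.

Yes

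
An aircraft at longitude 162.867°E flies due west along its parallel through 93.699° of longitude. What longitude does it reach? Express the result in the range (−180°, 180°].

69.168°E

Start at +162.867°; shift −93.699° → +69.168°.
+69.168° already lies in (−180°, 180°].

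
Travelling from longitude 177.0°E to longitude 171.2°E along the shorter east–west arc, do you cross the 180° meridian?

Signed shortest Δλ = ((171.2 − 177.0 + 180) mod 360) − 180 = -5.8°.
Going west by 5.8° from +177.0° reaches +171.2° without touching 180°.

No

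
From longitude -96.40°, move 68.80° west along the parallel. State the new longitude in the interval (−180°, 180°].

-165.20°

Start at -96.40°; shift −68.80° → -165.20°.
-165.20° already lies in (−180°, 180°].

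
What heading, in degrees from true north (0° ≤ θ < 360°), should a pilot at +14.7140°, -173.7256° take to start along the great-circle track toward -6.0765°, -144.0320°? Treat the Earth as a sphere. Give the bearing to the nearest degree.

Δλ = -144.0320 − -173.7256 = 29.6936°.
θ = atan2( sin Δλ · cos φ₂ , cos φ₁ · sin φ₂ − sin φ₁ · cos φ₂ · cos Δλ )
  = atan2(0.49258, -0.32179) = 123.155° → normalised to [0°, 360°): 123.155°.

123°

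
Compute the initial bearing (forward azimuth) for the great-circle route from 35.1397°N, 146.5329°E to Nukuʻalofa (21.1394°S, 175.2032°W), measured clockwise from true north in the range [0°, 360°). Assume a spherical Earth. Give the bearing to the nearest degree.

141°

Δλ = -175.2032 − 146.5329 = -321.7361°; wrapped into (−180°, 180°]: 38.2639°.
θ = atan2( sin Δλ · cos φ₂ , cos φ₁ · sin φ₂ − sin φ₁ · cos φ₂ · cos Δλ )
  = atan2(0.57761, -0.71642) = 141.123° → normalised to [0°, 360°): 141.123°.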